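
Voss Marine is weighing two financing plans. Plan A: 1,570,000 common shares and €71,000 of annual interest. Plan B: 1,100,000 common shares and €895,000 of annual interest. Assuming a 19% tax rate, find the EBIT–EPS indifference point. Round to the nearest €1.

Set EPS_A = EPS_B: (EBIT − €71,000)(1 − 0.19) ÷ 1,570,000 = (EBIT − €895,000)(1 − 0.19) ÷ 1,100,000.
Cancelling (1 − t) and cross-multiplying: 1,100,000·(EBIT − 71,000) = 1,570,000·(EBIT − 895,000).
Solving, EBIT = (895,000·1,570,000 − 71,000·1,100,000) / (1,570,000 − 1,100,000) = 1,327,050,000,000 / 470,000 = 2,823,510.64.

€2,823,511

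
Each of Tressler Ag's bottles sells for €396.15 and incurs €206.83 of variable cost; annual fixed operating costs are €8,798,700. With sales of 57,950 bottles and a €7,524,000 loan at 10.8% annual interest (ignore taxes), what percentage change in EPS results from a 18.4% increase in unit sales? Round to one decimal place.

+148.5%

Total contribution margin = 57,950 × €189.32 = €10,971,094.00.
Subtracting fixed costs: EBIT = €10,971,094.00 − €8,798,700 = €2,172,394.00.
After interest of €812,592.00, pre-tax earnings = €1,359,802.00.
Degree of combined leverage = contribution ÷ (EBIT − I) = €10,971,094.00 ÷ €1,359,802.00 = 8.0682.
EPS therefore changes by 8.0682 × (+18.4%) = +148.5%.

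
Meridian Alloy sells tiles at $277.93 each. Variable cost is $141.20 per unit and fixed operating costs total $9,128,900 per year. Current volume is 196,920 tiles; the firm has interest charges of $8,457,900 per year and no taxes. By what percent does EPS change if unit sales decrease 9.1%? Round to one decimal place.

Total contribution margin = 196,920 × $136.73 = $26,924,871.60.
Operating income = contribution − fixed costs = $26,924,871.60 − $9,128,900 = $17,795,971.60.
Interest = $8,457,900.00, so EBIT − I = $9,338,071.60.
DCL = total CM / (EBIT − I) = $26,924,871.60 / $9,338,071.60 = 2.8833.
%ΔEPS = DCL × %ΔSales = 2.8833 × -9.1% = -26.2%.

-26.2%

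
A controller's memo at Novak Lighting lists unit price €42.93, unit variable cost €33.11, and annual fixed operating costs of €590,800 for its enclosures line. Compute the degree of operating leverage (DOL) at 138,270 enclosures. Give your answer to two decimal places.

Total contribution margin = 138,270 × €9.82 = €1,357,811.40.
Subtracting fixed costs: EBIT = €1,357,811.40 − €590,800 = €767,011.40.
Degree of operating leverage = €1,357,811.40 / €767,011.40 = 1.7703.

1.77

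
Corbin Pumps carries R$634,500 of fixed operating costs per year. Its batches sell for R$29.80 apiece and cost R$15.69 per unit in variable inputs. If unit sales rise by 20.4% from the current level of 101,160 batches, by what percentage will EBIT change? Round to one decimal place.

+36.7%

Contribution at this volume is 101,160 × R$14.11 = R$1,427,367.60.
Operating income = contribution − fixed costs = R$1,427,367.60 − R$634,500 = R$792,867.60.
Degree of operating leverage = R$1,427,367.60 / R$792,867.60 = 1.8003.
So EBIT moves 1.8003 × (+20.4%) = +36.7%.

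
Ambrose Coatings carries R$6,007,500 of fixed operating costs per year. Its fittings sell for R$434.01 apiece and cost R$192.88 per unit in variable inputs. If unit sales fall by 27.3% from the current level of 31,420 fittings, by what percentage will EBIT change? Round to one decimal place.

Contribution at this volume is 31,420 × R$241.13 = R$7,576,304.60.
Operating income = contribution − fixed costs = R$7,576,304.60 − R$6,007,500 = R$1,568,804.60.
So DOL = total CM / EBIT = R$7,576,304.60 / R$1,568,804.60 = 4.8293.
Operating income changes by 4.8293 × -27.3% = -131.8%.

-131.8%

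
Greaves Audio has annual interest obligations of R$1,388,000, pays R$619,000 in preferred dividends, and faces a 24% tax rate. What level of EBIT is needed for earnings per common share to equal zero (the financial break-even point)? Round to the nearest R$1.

R$2,202,474

Grossing the preferred dividend up to pre-tax terms: R$619,000 / (1 − 0.24) = R$814,473.68.
EPS = 0 when EBIT covers interest plus the pre-tax preferred burden: R$1,388,000 + R$814,473.68 = R$2,202,473.68.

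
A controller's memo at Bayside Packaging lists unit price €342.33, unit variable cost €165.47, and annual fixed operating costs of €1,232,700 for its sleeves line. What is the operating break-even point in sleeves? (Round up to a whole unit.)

Unit CM = price − variable cost = €342.33 − €165.47 = €176.86.
Break-even volume = fixed costs ÷ CM per unit = €1,232,700 ÷ €176.86 = 6,969.92, so 6,970 sleeves.

6,970 sleeves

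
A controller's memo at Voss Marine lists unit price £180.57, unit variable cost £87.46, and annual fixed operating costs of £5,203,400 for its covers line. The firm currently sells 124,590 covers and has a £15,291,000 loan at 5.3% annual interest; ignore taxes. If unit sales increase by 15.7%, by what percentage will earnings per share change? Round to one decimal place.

Contribution at this volume is 124,590 × £93.11 = £11,600,574.90.
Operating income = contribution − fixed costs = £11,600,574.90 − £5,203,400 = £6,397,174.90.
After interest of £810,423.00, pre-tax earnings = £5,586,751.90.
Degree of combined leverage = contribution ÷ (EBIT − I) = £11,600,574.90 ÷ £5,586,751.90 = 2.0764.
EPS therefore changes by 2.0764 × (+15.7%) = +32.6%.

+32.6%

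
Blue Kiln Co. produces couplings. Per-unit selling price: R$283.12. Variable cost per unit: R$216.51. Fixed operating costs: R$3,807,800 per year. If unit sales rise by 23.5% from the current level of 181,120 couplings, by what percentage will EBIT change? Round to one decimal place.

Total contribution margin = 181,120 × R$66.61 = R$12,064,403.20.
EBIT = R$12,064,403.20 − R$3,807,800 = R$8,256,603.20.
So DOL = total CM / EBIT = R$12,064,403.20 / R$8,256,603.20 = 1.4612.
So EBIT moves 1.4612 × (+23.5%) = +34.3%.

+34.3%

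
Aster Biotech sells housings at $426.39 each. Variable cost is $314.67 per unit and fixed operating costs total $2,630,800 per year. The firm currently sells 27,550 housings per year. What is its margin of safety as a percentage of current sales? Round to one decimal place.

Unit CM = price − variable cost = $426.39 − $314.67 = $111.72. Break-even units = $2,630,800 ÷ $111.72 = 23,548.16; break-even revenue = 23,548.16 × $426.39 = $10,040,698.28.
Actual sales revenue = 27,550 × $426.39 = $11,747,044.50.
Margin of safety = ($11,747,044.50 − $10,040,698.28) ÷ $11,747,044.50 = 14.5%.

14.5%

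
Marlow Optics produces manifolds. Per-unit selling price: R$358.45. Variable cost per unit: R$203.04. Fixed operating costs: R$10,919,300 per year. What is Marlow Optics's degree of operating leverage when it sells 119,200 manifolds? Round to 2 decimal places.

At 119,200 units, contribution = 119,200 × R$155.41 = R$18,524,872.00.
EBIT = R$18,524,872.00 − R$10,919,300 = R$7,605,572.00.
So DOL = total CM / EBIT = R$18,524,872.00 / R$7,605,572.00 = 2.4357.

2.44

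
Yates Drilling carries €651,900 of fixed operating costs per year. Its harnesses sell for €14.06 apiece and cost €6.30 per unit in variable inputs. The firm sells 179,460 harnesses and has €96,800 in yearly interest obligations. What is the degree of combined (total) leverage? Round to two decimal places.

At 179,460 units, contribution = 179,460 × €7.76 = €1,392,609.60.
Operating income = contribution − fixed costs = €1,392,609.60 − €651,900 = €740,709.60. Interest = €96,800.00.
DOL = €1,392,609.60 ÷ €740,709.60 = 1.8801; DFL = €740,709.60 ÷ €643,909.60 = 1.1503.
Combined leverage = 1.8801 × 1.1503 = 2.1627.

2.16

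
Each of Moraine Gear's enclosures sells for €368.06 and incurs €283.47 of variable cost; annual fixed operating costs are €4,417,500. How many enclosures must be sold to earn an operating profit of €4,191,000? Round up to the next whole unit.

Unit CM = price − variable cost = €368.06 − €283.47 = €84.59.
Need Q such that Q × €84.59 − €4,417,500 = €4,191,000, i.e. Q = €8,608,500 / €84.59 = 101,767.35 → 101,768.

101,768 enclosures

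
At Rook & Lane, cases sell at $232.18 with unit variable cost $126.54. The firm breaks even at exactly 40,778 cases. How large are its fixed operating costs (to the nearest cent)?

$4,307,787.92

Contribution margin per unit = $232.18 − $126.54 = $105.64.
Fixed costs = break-even units × CM = 40,778 × $105.64 = $4,307,787.92.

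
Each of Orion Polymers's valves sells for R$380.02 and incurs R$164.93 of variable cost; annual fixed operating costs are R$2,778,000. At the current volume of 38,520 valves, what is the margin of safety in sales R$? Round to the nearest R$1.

R$9,730,213

Unit CM = price − variable cost = R$380.02 − R$164.93 = R$215.09. Break-even units = R$2,778,000 ÷ R$215.09 = 12,915.52; break-even revenue = 12,915.52 × R$380.02 = R$4,908,157.33.
Current sales = 38,520 × R$380.02 = R$14,638,370.40.
Margin of safety = R$14,638,370.40 − R$4,908,157.33 = R$9,730,213.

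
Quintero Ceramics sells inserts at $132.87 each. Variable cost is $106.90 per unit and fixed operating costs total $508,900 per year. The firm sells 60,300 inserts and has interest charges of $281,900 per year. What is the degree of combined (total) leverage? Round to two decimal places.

2.02

Total contribution margin = 60,300 × $25.97 = $1,565,991.00.
Subtracting fixed costs: EBIT = $1,565,991.00 − $508,900 = $1,057,091.00. Interest = $281,900.00, so EBIT − I = $775,191.00.
Degree of total leverage = total CM / (EBIT − interest) = $1,565,991.00 / $775,191.00 = 2.0201.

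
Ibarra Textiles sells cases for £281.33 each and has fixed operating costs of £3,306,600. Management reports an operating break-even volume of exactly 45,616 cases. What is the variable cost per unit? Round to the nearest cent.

Contribution per unit must be FC / Q = £3,306,600 / 45,616 = £72.4877.
Variable cost per unit = £281.33 − £72.4877 = £208.84.

£208.84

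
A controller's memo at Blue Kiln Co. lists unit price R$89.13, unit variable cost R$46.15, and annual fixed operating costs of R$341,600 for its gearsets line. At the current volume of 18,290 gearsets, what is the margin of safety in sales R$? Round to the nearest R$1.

R$921,793

Contribution margin per unit = R$89.13 − R$46.15 = R$42.98. Break-even units = R$341,600 ÷ R$42.98 = 7,947.88; break-even revenue = 7,947.88 × R$89.13 = R$708,394.79.
Actual sales revenue = 18,290 × R$89.13 = R$1,630,187.70.
Margin of safety = R$1,630,187.70 − R$708,394.79 = R$921,793.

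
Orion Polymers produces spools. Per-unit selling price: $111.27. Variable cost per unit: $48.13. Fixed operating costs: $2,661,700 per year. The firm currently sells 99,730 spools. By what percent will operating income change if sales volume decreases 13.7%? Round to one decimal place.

-23.7%

Total contribution margin = 99,730 × $63.14 = $6,296,952.20.
EBIT = $6,296,952.20 − $2,661,700 = $3,635,252.20.
DOL = contribution ÷ EBIT = $6,296,952.20 ÷ $3,635,252.20 = 1.7322.
Operating income changes by 1.7322 × -13.7% = -23.7%.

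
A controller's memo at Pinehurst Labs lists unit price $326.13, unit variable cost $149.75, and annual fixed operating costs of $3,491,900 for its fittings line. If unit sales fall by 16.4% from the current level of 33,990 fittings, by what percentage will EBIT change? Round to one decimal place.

-39.3%

At 33,990 units, contribution = 33,990 × $176.38 = $5,995,156.20.
Subtracting fixed costs: EBIT = $5,995,156.20 − $3,491,900 = $2,503,256.20.
Degree of operating leverage = $5,995,156.20 / $2,503,256.20 = 2.3949.
%ΔEBIT = DOL × %ΔSales = 2.3949 × -16.4% = -39.3%.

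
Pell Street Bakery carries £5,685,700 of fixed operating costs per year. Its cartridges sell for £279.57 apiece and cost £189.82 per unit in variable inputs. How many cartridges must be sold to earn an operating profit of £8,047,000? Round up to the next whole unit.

Each unit contributes £279.57 − £189.82 = £89.75.
Required volume = (fixed costs + target profit) ÷ CM = (£5,685,700 + £8,047,000) ÷ £89.75 = 153,010.58, so 153,011 cartridges.

153,011 cartridges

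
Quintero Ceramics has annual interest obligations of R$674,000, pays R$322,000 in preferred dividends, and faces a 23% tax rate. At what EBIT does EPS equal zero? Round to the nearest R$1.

Grossing the preferred dividend up to pre-tax terms: R$322,000 / (1 − 0.23) = R$418,181.82.
EPS = 0 when EBIT covers interest plus the pre-tax preferred burden: R$674,000 + R$418,181.82 = R$1,092,181.82.

R$1,092,182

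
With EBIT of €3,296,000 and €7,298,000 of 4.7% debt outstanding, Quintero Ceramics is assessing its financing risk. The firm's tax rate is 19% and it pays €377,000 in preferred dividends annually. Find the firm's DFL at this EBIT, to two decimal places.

Annual interest charges come to €343,006.00.
Preferred dividends grossed up pre-tax: €377,000 / (1 − 0.19) = €465,432.10.
DFL = EBIT ÷ [EBIT − I − D_p/(1−t)] = €3,296,000 ÷ [€3,296,000 − €343,006.00 − €465,432.10] = €3,296,000 ÷ €2,487,561.90 = 1.3250.

1.32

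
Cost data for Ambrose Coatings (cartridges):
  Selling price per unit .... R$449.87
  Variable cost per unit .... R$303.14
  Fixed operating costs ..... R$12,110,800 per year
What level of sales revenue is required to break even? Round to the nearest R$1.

CM per unit = R$449.87 − R$303.14 = R$146.73; CM ratio = R$146.73 / R$449.87 = 0.3262.
Break-even revenue = fixed costs × price ÷ CM = R$12,110,800 × R$449.87 ÷ R$146.73 = R$37,131,368.

R$37,131,368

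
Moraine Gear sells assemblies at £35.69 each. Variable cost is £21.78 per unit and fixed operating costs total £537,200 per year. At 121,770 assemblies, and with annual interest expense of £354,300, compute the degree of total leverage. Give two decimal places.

Total contribution margin = 121,770 × £13.91 = £1,693,820.70.
Operating income = contribution − fixed costs = £1,693,820.70 − £537,200 = £1,156,620.70. Interest = £354,300.00, so EBIT − I = £802,320.70.
DCL = contribution ÷ (EBIT − I) = £1,693,820.70 ÷ £802,320.70 = 2.1112.

2.11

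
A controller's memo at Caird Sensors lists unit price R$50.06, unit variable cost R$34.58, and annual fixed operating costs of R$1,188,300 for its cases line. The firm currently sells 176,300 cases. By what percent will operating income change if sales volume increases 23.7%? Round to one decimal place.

+42.0%

Total contribution margin = 176,300 × R$15.48 = R$2,729,124.00.
EBIT = R$2,729,124.00 − R$1,188,300 = R$1,540,824.00.
DOL = contribution ÷ EBIT = R$2,729,124.00 ÷ R$1,540,824.00 = 1.7712.
So EBIT moves 1.7712 × (+23.7%) = +42.0%.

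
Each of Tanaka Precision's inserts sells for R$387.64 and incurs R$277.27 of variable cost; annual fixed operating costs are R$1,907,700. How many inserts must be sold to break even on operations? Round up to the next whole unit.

17,285 inserts

Each unit contributes R$387.64 − R$277.27 = R$110.37.
Break-even Q = R$1,907,700 / R$110.37 = 17,284.59 → 17,285 inserts.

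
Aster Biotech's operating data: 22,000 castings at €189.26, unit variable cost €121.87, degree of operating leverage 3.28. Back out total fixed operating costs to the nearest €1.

€1,030,574

At 22,000 units, contribution = 22,000 × €67.39 = €1,482,580.00.
Since DOL = CM ÷ EBIT, EBIT = €1,482,580.00 ÷ 3.28 = €452,006.10.
And FC = contribution − EBIT = €1,482,580.00 − €452,006.10 = €1,030,574.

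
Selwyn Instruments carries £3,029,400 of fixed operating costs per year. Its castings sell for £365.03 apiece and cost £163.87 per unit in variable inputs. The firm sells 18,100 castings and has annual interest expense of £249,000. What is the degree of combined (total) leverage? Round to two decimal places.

Contribution at this volume is 18,100 × £201.16 = £3,640,996.00.
EBIT = £3,640,996.00 − £3,029,400 = £611,596.00. Interest = £249,000.00, so EBIT − I = £362,596.00.
DCL = contribution ÷ (EBIT − I) = £3,640,996.00 ÷ £362,596.00 = 10.0415.

10.04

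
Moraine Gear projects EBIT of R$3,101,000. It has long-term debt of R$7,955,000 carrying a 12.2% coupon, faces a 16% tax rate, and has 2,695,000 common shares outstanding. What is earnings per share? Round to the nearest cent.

R$0.66

Pre-tax income = R$3,101,000 − R$970,510.00 = R$2,130,490.00.
Net income = R$2,130,490.00 × (1 − 0.16) = R$1,789,611.60.
Per share: R$1,789,611.60 / 2,695,000 shares = R$0.66.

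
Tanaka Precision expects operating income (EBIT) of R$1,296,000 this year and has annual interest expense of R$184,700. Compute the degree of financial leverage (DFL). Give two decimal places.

1.17

Annual interest charges come to R$184,700.00.
Degree of financial leverage = EBIT / (EBIT − interest) = R$1,296,000 / R$1,111,300.00 = 1.1662.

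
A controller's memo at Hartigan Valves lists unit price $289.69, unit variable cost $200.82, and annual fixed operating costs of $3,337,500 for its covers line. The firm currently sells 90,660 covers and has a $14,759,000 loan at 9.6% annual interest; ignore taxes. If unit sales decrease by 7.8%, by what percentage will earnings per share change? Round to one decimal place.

-19.0%

Contribution at this volume is 90,660 × $88.87 = $8,056,954.20.
Operating income = contribution − fixed costs = $8,056,954.20 − $3,337,500 = $4,719,454.20.
Interest = $1,416,864.00, so EBIT − I = $3,302,590.20.
Degree of combined leverage = contribution ÷ (EBIT − I) = $8,056,954.20 ÷ $3,302,590.20 = 2.4396.
EPS therefore changes by 2.4396 × (-7.8%) = -19.0%.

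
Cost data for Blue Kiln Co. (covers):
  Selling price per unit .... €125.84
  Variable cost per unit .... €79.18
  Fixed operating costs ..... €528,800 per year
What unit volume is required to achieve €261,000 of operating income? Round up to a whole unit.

Each unit contributes €125.84 − €79.18 = €46.66.
Need Q such that Q × €46.66 − €528,800 = €261,000, i.e. Q = €789,800 / €46.66 = 16,926.70 → 16,927.

16,927 covers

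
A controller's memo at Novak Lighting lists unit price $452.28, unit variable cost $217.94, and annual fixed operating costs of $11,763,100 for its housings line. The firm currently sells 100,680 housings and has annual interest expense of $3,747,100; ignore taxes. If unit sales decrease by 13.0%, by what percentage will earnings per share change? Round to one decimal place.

-37.9%

At 100,680 units, contribution = 100,680 × $234.34 = $23,593,351.20.
Operating income = contribution − fixed costs = $23,593,351.20 − $11,763,100 = $11,830,251.20.
Interest = $3,747,100.00, so EBIT − I = $8,083,151.20.
Degree of combined leverage = contribution ÷ (EBIT − I) = $23,593,351.20 ÷ $8,083,151.20 = 2.9188.
EPS therefore changes by 2.9188 × (-13.0%) = -37.9%.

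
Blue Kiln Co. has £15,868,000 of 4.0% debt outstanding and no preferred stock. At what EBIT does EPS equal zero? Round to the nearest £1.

£634,720

Annual interest = 4.0% × £15,868,000 = £634,720.00.
Without preferred stock the financial break-even is simply EBIT = interest = £634,720.00.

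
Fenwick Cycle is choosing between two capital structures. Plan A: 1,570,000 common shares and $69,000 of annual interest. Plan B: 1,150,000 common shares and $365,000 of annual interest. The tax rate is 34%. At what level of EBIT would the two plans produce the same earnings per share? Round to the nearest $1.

At indifference, (EBIT − 69,000)(1 − t)/1,570,000 = (EBIT − 365,000)(1 − t)/1,150,000.
The (1 − t) factor cancels: (EBIT − 69,000) × 1,150,000 = (EBIT − 365,000) × 1,570,000.
EBIT × (1,570,000 − 1,150,000) = 365,000 × 1,570,000 − 69,000 × 1,150,000 = 493,700,000,000, so EBIT = 493,700,000,000 ÷ 420,000 = 1,175,476.19.

$1,175,476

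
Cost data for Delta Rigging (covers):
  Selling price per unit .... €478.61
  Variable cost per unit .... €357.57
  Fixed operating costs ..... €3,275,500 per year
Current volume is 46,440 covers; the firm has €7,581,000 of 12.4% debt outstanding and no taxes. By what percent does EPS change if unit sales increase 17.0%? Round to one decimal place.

Contribution at this volume is 46,440 × €121.04 = €5,621,097.60.
Operating income = contribution − fixed costs = €5,621,097.60 − €3,275,500 = €2,345,597.60.
After interest of €940,044.00, pre-tax earnings = €1,405,553.60.
DCL = total CM / (EBIT − I) = €5,621,097.60 / €1,405,553.60 = 3.9992.
EPS therefore changes by 3.9992 × (+17.0%) = +68.0%.

+68.0%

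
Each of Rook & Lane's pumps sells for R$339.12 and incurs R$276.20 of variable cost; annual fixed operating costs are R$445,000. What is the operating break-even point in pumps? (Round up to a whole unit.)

7,073 pumps

Each unit contributes R$339.12 − R$276.20 = R$62.92.
Break-even Q = R$445,000 / R$62.92 = 7,072.47 → 7,073 pumps.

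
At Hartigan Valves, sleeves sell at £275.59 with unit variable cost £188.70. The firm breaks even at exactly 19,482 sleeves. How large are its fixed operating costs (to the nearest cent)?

£1,692,790.98

Unit CM = price − variable cost = £275.59 − £188.70 = £86.89.
Fixed costs = break-even units × CM = 19,482 × £86.89 = £1,692,790.98.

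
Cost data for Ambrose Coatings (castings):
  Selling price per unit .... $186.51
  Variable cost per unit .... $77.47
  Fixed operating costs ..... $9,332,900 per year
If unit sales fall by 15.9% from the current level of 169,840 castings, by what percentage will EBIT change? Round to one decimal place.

-32.1%

Total contribution margin = 169,840 × $109.04 = $18,519,353.60.
Subtracting fixed costs: EBIT = $18,519,353.60 − $9,332,900 = $9,186,453.60.
DOL = contribution ÷ EBIT = $18,519,353.60 ÷ $9,186,453.60 = 2.0159.
So EBIT moves 2.0159 × (-15.9%) = -32.1%.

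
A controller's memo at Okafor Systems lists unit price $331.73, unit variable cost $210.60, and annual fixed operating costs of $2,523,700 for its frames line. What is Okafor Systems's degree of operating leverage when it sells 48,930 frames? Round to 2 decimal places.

1.74

At 48,930 units, contribution = 48,930 × $121.13 = $5,926,890.90.
Subtracting fixed costs: EBIT = $5,926,890.90 − $2,523,700 = $3,403,190.90.
So DOL = total CM / EBIT = $5,926,890.90 / $3,403,190.90 = 1.7416.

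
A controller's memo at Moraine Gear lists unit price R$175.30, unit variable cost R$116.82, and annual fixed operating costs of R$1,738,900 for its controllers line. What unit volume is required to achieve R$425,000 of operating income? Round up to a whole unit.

37,003 controllers

Each unit contributes R$175.30 − R$116.82 = R$58.48.
Required volume = (fixed costs + target profit) ÷ CM = (R$1,738,900 + R$425,000) ÷ R$58.48 = 37,002.39, so 37,003 controllers.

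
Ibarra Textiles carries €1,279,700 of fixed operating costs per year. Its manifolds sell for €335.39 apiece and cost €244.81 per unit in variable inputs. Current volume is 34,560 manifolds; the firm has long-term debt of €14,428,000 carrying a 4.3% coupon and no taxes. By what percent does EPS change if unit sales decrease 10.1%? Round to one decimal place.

At 34,560 units, contribution = 34,560 × €90.58 = €3,130,444.80.
Operating income = contribution − fixed costs = €3,130,444.80 − €1,279,700 = €1,850,744.80.
Interest = €620,404.00, so EBIT − I = €1,230,340.80.
Degree of combined leverage = contribution ÷ (EBIT − I) = €3,130,444.80 ÷ €1,230,340.80 = 2.5444.
EPS therefore changes by 2.5444 × (-10.1%) = -25.7%.

-25.7%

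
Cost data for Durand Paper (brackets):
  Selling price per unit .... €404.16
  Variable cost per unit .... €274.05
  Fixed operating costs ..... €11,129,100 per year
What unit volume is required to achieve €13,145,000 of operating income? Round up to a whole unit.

Each unit contributes €404.16 − €274.05 = €130.11.
Units = (FC + target) / CM = (€11,129,100 + €13,145,000) / €130.11 = 186,565.98, so 186,566 brackets.

186,566 brackets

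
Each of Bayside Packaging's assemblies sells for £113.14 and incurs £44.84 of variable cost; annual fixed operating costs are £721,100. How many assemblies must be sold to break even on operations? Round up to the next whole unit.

10,558 assemblies

Each unit contributes £113.14 − £44.84 = £68.30.
Units to break even: £721,100 ÷ £68.30 = 10,557.83, rounded up to 10,558.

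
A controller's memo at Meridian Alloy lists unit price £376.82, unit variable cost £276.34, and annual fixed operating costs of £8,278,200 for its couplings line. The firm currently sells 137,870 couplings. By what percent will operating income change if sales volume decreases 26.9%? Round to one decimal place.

At 137,870 units, contribution = 137,870 × £100.48 = £13,853,177.60.
EBIT = £13,853,177.60 − £8,278,200 = £5,574,977.60.
Degree of operating leverage = £13,853,177.60 / £5,574,977.60 = 2.4849.
So EBIT moves 2.4849 × (-26.9%) = -66.8%.

-66.8%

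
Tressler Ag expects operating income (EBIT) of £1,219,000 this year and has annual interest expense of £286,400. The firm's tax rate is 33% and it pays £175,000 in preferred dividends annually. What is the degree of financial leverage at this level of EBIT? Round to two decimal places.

1.82

Annual interest charges come to £286,400.00.
Pre-tax preferred-dividend burden = £175,000 ÷ (1 − 0.33) = £261,194.03.
DFL = EBIT ÷ [EBIT − I − D_p/(1−t)] = £1,219,000 ÷ [£1,219,000 − £286,400.00 − £261,194.03] = £1,219,000 ÷ £671,405.97 = 1.8156.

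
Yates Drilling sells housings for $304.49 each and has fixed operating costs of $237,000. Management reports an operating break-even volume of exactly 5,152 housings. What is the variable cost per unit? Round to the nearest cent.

$258.49

Contribution per unit must be FC / Q = $237,000 / 5,152 = $46.0016.
Hence VC = price − CM = $304.49 − $46.0016 = $258.49.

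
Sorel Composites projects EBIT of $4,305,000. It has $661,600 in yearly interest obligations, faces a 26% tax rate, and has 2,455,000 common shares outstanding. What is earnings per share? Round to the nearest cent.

Interest = $661,600.00, so EBT = $4,305,000 − $661,600.00 = $3,643,400.00.
After tax at 26%: net income = $3,643,400.00 × 0.74 = $2,696,116.00.
EPS = $2,696,116.00 ÷ 2,455,000 = $1.10.

$1.10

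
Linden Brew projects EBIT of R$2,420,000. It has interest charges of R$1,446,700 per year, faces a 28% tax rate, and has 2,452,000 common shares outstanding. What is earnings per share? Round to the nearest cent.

R$0.29

Interest = R$1,446,700.00, so EBT = R$2,420,000 − R$1,446,700.00 = R$973,300.00.
After tax at 28%: net income = R$973,300.00 × 0.72 = R$700,776.00.
EPS = R$700,776.00 ÷ 2,452,000 = R$0.29.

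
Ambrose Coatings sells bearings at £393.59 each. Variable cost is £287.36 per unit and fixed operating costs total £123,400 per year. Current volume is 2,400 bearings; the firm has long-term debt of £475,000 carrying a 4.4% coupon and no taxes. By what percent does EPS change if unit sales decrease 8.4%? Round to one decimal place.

-19.4%

At 2,400 units, contribution = 2,400 × £106.23 = £254,952.00.
Operating income = contribution − fixed costs = £254,952.00 − £123,400 = £131,552.00.
After interest of £20,900.00, pre-tax earnings = £110,652.00.
DCL = total CM / (EBIT − I) = £254,952.00 / £110,652.00 = 2.3041.
%ΔEPS = DCL × %ΔSales = 2.3041 × -8.4% = -19.4%.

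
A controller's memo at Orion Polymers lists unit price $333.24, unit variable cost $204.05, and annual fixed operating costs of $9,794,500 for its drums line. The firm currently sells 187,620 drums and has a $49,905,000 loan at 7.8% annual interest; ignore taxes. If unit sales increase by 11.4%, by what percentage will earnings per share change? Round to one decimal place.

At 187,620 units, contribution = 187,620 × $129.19 = $24,238,627.80.
Subtracting fixed costs: EBIT = $24,238,627.80 − $9,794,500 = $14,444,127.80.
Interest = $3,892,590.00, so EBIT − I = $10,551,537.80.
Degree of combined leverage = contribution ÷ (EBIT − I) = $24,238,627.80 ÷ $10,551,537.80 = 2.2972.
EPS therefore changes by 2.2972 × (+11.4%) = +26.2%.

+26.2%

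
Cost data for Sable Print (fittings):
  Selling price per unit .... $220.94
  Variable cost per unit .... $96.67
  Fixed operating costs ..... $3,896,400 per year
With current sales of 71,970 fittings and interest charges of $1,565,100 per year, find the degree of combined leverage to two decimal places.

2.57

At 71,970 units, contribution = 71,970 × $124.27 = $8,943,711.90.
Subtracting fixed costs: EBIT = $8,943,711.90 − $3,896,400 = $5,047,311.90. Interest = $1,565,100.00, so EBIT − I = $3,482,211.90.
Degree of total leverage = total CM / (EBIT − interest) = $8,943,711.90 / $3,482,211.90 = 2.5684.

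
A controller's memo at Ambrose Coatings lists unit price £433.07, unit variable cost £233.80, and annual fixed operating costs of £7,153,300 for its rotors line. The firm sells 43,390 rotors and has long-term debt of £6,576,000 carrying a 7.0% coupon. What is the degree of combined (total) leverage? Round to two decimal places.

Contribution at this volume is 43,390 × £199.27 = £8,646,325.30.
EBIT = £8,646,325.30 − £7,153,300 = £1,493,025.30. Interest = £460,320.00.
DOL = £8,646,325.30 ÷ £1,493,025.30 = 5.7911; DFL = £1,493,025.30 ÷ £1,032,705.30 = 1.4457.
Combined leverage = 5.7911 × 1.4457 = 8.3722.

8.37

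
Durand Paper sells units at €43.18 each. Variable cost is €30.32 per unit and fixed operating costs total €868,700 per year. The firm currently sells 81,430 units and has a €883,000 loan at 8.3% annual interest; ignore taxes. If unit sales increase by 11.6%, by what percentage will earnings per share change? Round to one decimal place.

Contribution at this volume is 81,430 × €12.86 = €1,047,189.80.
Subtracting fixed costs: EBIT = €1,047,189.80 − €868,700 = €178,489.80.
Interest = €73,289.00, so EBIT − I = €105,200.80.
DCL = total CM / (EBIT − I) = €1,047,189.80 / €105,200.80 = 9.9542.
%ΔEPS = DCL × %ΔSales = 9.9542 × +11.6% = +115.5%.

+115.5%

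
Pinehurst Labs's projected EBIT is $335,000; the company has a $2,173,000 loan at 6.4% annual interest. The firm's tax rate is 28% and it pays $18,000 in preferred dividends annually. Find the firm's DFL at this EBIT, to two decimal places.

Interest = $139,072.00.
Pre-tax preferred-dividend burden = $18,000 ÷ (1 − 0.28) = $25,000.00.
DFL = EBIT ÷ [EBIT − I − D_p/(1−t)] = $335,000 ÷ [$335,000 − $139,072.00 − $25,000.00] = $335,000 ÷ $170,928.00 = 1.9599.

1.96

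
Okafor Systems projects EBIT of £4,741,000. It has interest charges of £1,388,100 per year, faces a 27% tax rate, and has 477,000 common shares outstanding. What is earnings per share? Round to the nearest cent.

Interest = £1,388,100.00, so EBT = £4,741,000 − £1,388,100.00 = £3,352,900.00.
After tax at 27%: net income = £3,352,900.00 × 0.73 = £2,447,617.00.
EPS = £2,447,617.00 ÷ 477,000 = £5.13.

£5.13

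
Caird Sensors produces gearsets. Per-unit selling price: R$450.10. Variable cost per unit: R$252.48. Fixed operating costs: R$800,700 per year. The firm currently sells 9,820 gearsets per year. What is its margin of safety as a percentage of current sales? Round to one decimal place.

58.7%

Each unit contributes R$450.10 − R$252.48 = R$197.62. Break-even units = R$800,700 ÷ R$197.62 = 4,051.72; break-even revenue = 4,051.72 × R$450.10 = R$1,823,677.11.
Actual sales revenue = 9,820 × R$450.10 = R$4,419,982.00.
Margin of safety = (R$4,419,982.00 − R$1,823,677.11) ÷ R$4,419,982.00 = 58.7%.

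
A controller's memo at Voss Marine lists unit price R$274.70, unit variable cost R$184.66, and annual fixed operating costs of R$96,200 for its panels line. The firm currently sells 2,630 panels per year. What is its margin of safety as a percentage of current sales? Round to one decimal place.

Unit CM = price − variable cost = R$274.70 − R$184.66 = R$90.04. Break-even units = R$96,200 ÷ R$90.04 = 1,068.41; break-even revenue = 1,068.41 × R$274.70 = R$293,493.34.
Actual sales revenue = 2,630 × R$274.70 = R$722,461.00.
Margin of safety = (R$722,461.00 − R$293,493.34) ÷ R$722,461.00 = 59.4%.

59.4%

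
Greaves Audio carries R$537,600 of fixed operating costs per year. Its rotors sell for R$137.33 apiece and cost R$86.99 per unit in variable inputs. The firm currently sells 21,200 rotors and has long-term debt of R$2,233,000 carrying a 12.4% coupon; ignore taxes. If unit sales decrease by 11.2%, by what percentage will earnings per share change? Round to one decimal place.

Contribution at this volume is 21,200 × R$50.34 = R$1,067,208.00.
Subtracting fixed costs: EBIT = R$1,067,208.00 − R$537,600 = R$529,608.00.
After interest of R$276,892.00, pre-tax earnings = R$252,716.00.
Degree of combined leverage = contribution ÷ (EBIT − I) = R$1,067,208.00 ÷ R$252,716.00 = 4.2230.
EPS therefore changes by 4.2230 × (-11.2%) = -47.3%.

-47.3%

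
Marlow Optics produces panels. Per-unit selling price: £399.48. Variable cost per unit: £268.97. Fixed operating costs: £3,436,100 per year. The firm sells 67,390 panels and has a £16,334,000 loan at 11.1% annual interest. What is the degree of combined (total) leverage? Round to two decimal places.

2.48

Total contribution margin = 67,390 × £130.51 = £8,795,068.90.
EBIT = £8,795,068.90 − £3,436,100 = £5,358,968.90. Interest = £1,813,074.00, so EBIT − I = £3,545,894.90.
DCL = contribution ÷ (EBIT − I) = £8,795,068.90 ÷ £3,545,894.90 = 2.4804.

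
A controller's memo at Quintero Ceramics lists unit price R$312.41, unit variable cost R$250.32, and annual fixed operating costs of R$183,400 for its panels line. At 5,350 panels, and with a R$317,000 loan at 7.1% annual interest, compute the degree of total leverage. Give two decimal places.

Total contribution margin = 5,350 × R$62.09 = R$332,181.50.
Operating income = contribution − fixed costs = R$332,181.50 − R$183,400 = R$148,781.50. Interest = R$22,507.00, so EBIT − I = R$126,274.50.
Degree of total leverage = total CM / (EBIT − interest) = R$332,181.50 / R$126,274.50 = 2.6306.

2.63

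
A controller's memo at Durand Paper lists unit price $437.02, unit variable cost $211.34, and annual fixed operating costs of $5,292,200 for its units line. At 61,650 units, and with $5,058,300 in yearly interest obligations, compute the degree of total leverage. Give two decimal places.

At 61,650 units, contribution = 61,650 × $225.68 = $13,913,172.00.
Subtracting fixed costs: EBIT = $13,913,172.00 − $5,292,200 = $8,620,972.00. Interest = $5,058,300.00, so EBIT − I = $3,562,672.00.
Degree of total leverage = total CM / (EBIT − interest) = $13,913,172.00 / $3,562,672.00 = 3.9053.

3.91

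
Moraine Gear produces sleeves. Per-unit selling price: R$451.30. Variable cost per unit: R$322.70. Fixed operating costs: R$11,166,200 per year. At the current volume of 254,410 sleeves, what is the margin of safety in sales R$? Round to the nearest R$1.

R$75,629,338

Contribution margin per unit = R$451.30 − R$322.70 = R$128.60. Break-even units = R$11,166,200 ÷ R$128.60 = 86,828.93; break-even revenue = 86,828.93 × R$451.30 = R$39,185,894.71.
Actual sales revenue = 254,410 × R$451.30 = R$114,815,233.00.
Margin of safety = R$114,815,233.00 − R$39,185,894.71 = R$75,629,338.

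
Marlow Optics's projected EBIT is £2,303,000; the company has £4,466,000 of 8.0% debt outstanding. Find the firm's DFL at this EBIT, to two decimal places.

1.18

Annual interest charges come to £357,280.00.
Degree of financial leverage = EBIT / (EBIT − interest) = £2,303,000 / £1,945,720.00 = 1.1836.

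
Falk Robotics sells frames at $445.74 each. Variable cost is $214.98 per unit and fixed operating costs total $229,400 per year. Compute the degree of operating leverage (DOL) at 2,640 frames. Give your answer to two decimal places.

Total contribution margin = 2,640 × $230.76 = $609,206.40.
Subtracting fixed costs: EBIT = $609,206.40 − $229,400 = $379,806.40.
Degree of operating leverage = $609,206.40 / $379,806.40 = 1.6040.

1.60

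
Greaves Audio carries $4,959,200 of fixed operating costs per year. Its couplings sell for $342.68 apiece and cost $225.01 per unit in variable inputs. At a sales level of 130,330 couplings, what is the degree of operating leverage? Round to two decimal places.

1.48

Contribution at this volume is 130,330 × $117.67 = $15,335,931.10.
EBIT = $15,335,931.10 − $4,959,200 = $10,376,731.10.
So DOL = total CM / EBIT = $15,335,931.10 / $10,376,731.10 = 1.4779.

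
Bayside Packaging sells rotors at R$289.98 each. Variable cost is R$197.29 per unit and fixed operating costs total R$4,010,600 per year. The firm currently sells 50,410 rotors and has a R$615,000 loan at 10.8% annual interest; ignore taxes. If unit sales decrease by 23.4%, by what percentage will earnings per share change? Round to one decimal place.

-183.6%

Total contribution margin = 50,410 × R$92.69 = R$4,672,502.90.
Operating income = contribution − fixed costs = R$4,672,502.90 − R$4,010,600 = R$661,902.90.
After interest of R$66,420.00, pre-tax earnings = R$595,482.90.
Degree of combined leverage = contribution ÷ (EBIT − I) = R$4,672,502.90 ÷ R$595,482.90 = 7.8466.
EPS therefore changes by 7.8466 × (-23.4%) = -183.6%.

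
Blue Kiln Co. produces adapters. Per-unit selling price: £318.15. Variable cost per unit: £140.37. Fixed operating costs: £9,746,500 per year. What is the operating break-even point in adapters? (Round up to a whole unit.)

Contribution margin per unit = £318.15 − £140.37 = £177.78.
Break-even volume = fixed costs ÷ CM per unit = £9,746,500 ÷ £177.78 = 54,823.38, so 54,824 adapters.

54,824 adapters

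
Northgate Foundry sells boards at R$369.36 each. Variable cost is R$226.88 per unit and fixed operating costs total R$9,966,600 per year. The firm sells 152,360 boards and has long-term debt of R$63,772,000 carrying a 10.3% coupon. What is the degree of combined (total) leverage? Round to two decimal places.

4.20

Contribution at this volume is 152,360 × R$142.48 = R$21,708,252.80.
Operating income = contribution − fixed costs = R$21,708,252.80 − R$9,966,600 = R$11,741,652.80. Interest = R$6,568,516.00, so EBIT − I = R$5,173,136.80.
Degree of total leverage = total CM / (EBIT − interest) = R$21,708,252.80 / R$5,173,136.80 = 4.1963.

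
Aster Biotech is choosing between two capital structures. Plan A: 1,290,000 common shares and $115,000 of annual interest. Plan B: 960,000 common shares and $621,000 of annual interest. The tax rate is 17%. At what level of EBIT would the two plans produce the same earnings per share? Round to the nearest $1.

$2,093,000

At indifference, (EBIT − 115,000)(1 − t)/1,290,000 = (EBIT − 621,000)(1 − t)/960,000.
Cancelling (1 − t) and cross-multiplying: 960,000·(EBIT − 115,000) = 1,290,000·(EBIT − 621,000).
EBIT × (1,290,000 − 960,000) = 621,000 × 1,290,000 − 115,000 × 960,000 = 690,690,000,000, so EBIT = 690,690,000,000 ÷ 330,000 = 2,093,000.00.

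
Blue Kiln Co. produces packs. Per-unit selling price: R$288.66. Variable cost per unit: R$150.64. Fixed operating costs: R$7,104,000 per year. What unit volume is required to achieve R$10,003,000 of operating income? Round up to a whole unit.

Contribution margin per unit = R$288.66 − R$150.64 = R$138.02.
Need Q such that Q × R$138.02 − R$7,104,000 = R$10,003,000, i.e. Q = R$17,107,000 / R$138.02 = 123,945.80 → 123,946.

123,946 packs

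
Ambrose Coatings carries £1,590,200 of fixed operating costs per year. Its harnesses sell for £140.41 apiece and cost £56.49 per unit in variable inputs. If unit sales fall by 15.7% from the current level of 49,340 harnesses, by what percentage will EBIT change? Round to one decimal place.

Contribution at this volume is 49,340 × £83.92 = £4,140,612.80.
Operating income = contribution − fixed costs = £4,140,612.80 − £1,590,200 = £2,550,412.80.
So DOL = total CM / EBIT = £4,140,612.80 / £2,550,412.80 = 1.6235.
So EBIT moves 1.6235 × (-15.7%) = -25.5%.

-25.5%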